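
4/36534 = 2/18267 = 0.00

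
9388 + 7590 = 16978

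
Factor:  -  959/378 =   -  2^( - 1)*3^( - 3 )*137^1 = - 137/54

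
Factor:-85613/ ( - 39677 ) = 7783/3607=43^1*181^1*3607^ ( - 1) 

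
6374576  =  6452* 988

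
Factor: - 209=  - 11^1*19^1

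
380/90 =38/9 =4.22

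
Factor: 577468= 2^2*31^1 * 4657^1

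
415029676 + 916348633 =1331378309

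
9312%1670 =962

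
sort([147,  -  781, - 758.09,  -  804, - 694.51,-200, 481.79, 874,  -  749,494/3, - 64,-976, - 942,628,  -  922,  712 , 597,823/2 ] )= [  -  976,-942,  -  922, - 804, - 781,  -  758.09, - 749, - 694.51, - 200, - 64,147,494/3,823/2,481.79,597,628,712,874]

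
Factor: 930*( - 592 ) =-550560 =-2^5*3^1 * 5^1*31^1*37^1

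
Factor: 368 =2^4*23^1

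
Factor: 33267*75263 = 3^1*  13^1*73^1*853^1*1031^1 = 2503774221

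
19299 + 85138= 104437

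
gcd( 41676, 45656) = 4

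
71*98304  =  6979584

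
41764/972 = 10441/243 = 42.97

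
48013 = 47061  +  952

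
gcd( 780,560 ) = 20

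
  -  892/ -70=12 + 26/35 = 12.74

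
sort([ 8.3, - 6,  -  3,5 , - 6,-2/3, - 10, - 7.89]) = [ - 10  , -7.89, - 6, - 6, - 3,- 2/3, 5, 8.3]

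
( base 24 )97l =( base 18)GA9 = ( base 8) 12375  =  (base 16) 14fd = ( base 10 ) 5373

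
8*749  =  5992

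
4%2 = 0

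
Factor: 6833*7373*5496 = 2^3*3^1*73^1 * 101^1 * 229^1 * 6833^1 = 276886880664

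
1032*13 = 13416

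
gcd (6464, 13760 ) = 64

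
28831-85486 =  - 56655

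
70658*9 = 635922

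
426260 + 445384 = 871644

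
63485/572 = 63485/572 = 110.99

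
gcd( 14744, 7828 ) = 76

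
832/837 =832/837 = 0.99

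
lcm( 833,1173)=57477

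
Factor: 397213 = 29^1*13697^1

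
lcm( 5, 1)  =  5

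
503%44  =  19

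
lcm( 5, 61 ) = 305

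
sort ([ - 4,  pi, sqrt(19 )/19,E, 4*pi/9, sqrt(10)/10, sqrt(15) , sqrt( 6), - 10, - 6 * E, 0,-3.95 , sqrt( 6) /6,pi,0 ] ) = [ - 6*E , - 10,- 4, - 3.95,0 , 0, sqrt(19)/19,sqrt( 10 ) /10,  sqrt(6 )/6, 4 * pi/9,sqrt( 6), E, pi, pi, sqrt(15 )]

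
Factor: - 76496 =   -  2^4*7^1*683^1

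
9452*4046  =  38242792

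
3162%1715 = 1447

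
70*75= 5250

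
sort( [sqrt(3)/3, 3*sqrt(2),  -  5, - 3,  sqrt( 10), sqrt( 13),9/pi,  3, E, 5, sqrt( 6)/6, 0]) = [ - 5 , - 3, 0, sqrt(6 ) /6,sqrt (3) /3,E, 9/pi, 3 , sqrt( 10 ), sqrt( 13), 3*sqrt( 2),  5 ] 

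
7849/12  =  654  +  1/12 = 654.08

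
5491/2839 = 1 + 156/167= 1.93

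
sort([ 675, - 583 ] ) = [ - 583, 675]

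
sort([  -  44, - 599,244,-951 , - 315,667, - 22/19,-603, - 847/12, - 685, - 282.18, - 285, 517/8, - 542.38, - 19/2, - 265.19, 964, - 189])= [- 951, - 685, - 603,  -  599, - 542.38, - 315, - 285,  -  282.18, - 265.19, - 189 , - 847/12, - 44, - 19/2, - 22/19,517/8, 244,667,964]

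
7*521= 3647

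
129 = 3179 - 3050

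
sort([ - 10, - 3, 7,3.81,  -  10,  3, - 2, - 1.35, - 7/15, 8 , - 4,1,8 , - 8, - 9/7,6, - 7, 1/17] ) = [ - 10, - 10, - 8 ,  -  7, - 4, - 3 , - 2, - 1.35, - 9/7, - 7/15,  1/17,  1,3,3.81, 6 , 7,  8,8]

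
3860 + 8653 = 12513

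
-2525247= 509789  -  3035036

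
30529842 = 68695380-38165538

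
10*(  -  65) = -650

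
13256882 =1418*9349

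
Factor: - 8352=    - 2^5*3^2*29^1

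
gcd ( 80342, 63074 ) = 2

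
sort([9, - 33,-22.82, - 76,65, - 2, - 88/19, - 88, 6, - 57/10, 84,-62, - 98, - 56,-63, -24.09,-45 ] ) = [ - 98,-88, - 76,  -  63, - 62, - 56,-45, - 33, - 24.09, -22.82,-57/10, -88/19, - 2,6,9,  65,84]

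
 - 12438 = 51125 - 63563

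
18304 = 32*572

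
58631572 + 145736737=204368309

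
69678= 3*23226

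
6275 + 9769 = 16044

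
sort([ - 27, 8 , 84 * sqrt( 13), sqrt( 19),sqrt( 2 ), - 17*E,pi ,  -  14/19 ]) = [  -  17*E, - 27 , - 14/19,sqrt( 2 ), pi, sqrt( 19),8 , 84 *sqrt( 13)]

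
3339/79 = 42 + 21/79 = 42.27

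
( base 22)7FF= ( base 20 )96d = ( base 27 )537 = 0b111010010101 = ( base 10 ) 3733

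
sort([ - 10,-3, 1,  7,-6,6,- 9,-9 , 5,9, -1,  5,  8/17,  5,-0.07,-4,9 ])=[- 10,-9, -9, - 6, - 4, - 3, - 1, - 0.07,  8/17, 1 , 5,5,  5,6, 7, 9,9 ]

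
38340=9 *4260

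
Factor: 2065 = 5^1*7^1* 59^1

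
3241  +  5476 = 8717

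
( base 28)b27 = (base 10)8687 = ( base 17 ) 1D10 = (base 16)21ef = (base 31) 917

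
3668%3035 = 633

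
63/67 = 63/67 = 0.94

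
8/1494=4/747 = 0.01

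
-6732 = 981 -7713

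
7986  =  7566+420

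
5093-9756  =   -4663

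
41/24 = 1 + 17/24 = 1.71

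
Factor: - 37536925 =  - 5^2*461^1  *3257^1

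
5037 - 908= 4129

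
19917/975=6639/325=20.43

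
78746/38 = 39373/19=2072.26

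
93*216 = 20088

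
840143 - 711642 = 128501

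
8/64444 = 2/16111  =  0.00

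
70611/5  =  14122 + 1/5= 14122.20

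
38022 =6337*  6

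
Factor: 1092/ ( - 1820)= - 3^1*5^ (  -  1) = - 3/5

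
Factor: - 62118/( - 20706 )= 3^1 = 3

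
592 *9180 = 5434560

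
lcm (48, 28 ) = 336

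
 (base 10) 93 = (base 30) 33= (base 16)5d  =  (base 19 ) 4H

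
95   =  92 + 3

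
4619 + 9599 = 14218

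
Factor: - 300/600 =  - 1/2= - 2^( - 1 ) 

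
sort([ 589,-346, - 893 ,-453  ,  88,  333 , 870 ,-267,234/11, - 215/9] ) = [ - 893 , - 453, - 346 , - 267,-215/9,234/11, 88,333, 589, 870 ] 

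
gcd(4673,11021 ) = 1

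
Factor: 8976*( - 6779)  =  -2^4 * 3^1 * 11^1 * 17^1 * 6779^1=-60848304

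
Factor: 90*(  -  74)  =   - 2^2*3^2*5^1*37^1 = - 6660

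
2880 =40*72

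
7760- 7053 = 707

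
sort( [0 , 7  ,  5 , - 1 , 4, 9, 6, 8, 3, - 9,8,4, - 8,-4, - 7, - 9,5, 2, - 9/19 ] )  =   [ - 9, -9,-8,  -  7, - 4,-1 , - 9/19 , 0,2,  3,4, 4,  5, 5,6,  7,8,  8,  9 ] 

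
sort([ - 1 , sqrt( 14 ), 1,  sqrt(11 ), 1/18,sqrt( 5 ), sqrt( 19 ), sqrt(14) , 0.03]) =[  -  1 , 0.03,  1/18, 1,sqrt ( 5),sqrt(11 ),  sqrt( 14),sqrt(14 ),  sqrt(19)]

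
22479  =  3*7493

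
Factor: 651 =3^1*7^1 *31^1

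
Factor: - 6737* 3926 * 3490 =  - 2^2*5^1*13^1* 151^1*349^1*6737^1= -92308622380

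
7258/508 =3629/254  =  14.29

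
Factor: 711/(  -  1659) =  - 3^1*7^( - 1 ) =-3/7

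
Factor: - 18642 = -2^1*3^1 * 13^1*239^1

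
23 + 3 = 26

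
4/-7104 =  - 1/1776 = - 0.00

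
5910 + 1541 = 7451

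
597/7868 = 597/7868= 0.08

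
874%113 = 83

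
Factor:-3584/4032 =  - 2^3*3^ ( - 2)  =  -8/9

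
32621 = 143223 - 110602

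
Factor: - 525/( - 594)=2^( - 1)*3^( - 2 )*5^2*7^1*11^(-1) = 175/198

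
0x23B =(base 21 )164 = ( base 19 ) 1B1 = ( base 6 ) 2351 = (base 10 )571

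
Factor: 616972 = 2^2*154243^1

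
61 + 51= 112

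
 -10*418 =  - 4180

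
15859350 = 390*40665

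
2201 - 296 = 1905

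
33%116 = 33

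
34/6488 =17/3244 = 0.01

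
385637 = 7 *55091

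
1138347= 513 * 2219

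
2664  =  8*333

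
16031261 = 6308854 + 9722407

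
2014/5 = 402 + 4/5 = 402.80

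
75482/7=75482/7  =  10783.14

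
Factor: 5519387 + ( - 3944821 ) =1574566 = 2^1 * 7^2 * 16067^1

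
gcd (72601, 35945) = 79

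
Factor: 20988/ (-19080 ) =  - 2^( - 1)*5^ ( - 1 )*11^1 = - 11/10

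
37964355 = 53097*715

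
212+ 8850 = 9062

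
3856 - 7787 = - 3931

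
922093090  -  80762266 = 841330824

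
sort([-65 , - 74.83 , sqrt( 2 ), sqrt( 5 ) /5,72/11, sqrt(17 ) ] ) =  [ - 74.83 ,-65, sqrt( 5)/5 , sqrt(2), sqrt( 17), 72/11] 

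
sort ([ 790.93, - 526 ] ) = [ - 526, 790.93]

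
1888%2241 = 1888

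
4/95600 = 1/23900 = 0.00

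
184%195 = 184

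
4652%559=180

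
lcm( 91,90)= 8190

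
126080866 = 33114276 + 92966590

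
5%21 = 5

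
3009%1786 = 1223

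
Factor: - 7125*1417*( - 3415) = 3^1*5^4*13^1*19^1*109^1*683^1 = 34478266875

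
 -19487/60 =  -  325 + 13/60=- 324.78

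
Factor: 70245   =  3^2*5^1 * 7^1*223^1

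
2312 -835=1477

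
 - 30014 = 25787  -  55801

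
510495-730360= -219865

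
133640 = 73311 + 60329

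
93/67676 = 93/67676 = 0.00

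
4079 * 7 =28553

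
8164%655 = 304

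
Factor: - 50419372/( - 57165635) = 2^2*5^(-1) * 71^1*193^(-1 )*59239^( - 1 )*177533^1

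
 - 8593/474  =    -  8593/474 =- 18.13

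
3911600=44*88900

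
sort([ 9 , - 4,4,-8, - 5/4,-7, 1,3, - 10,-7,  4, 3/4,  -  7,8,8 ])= [ - 10, - 8, - 7, - 7, - 7, - 4,-5/4,3/4,1,3,4, 4, 8, 8, 9 ] 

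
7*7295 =51065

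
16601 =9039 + 7562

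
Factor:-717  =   - 3^1 * 239^1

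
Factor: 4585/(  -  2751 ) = - 5/3 = -3^( - 1)*5^1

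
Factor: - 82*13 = -2^1 * 13^1*41^1 = - 1066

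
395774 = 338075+57699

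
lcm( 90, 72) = 360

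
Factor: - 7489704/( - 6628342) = 2^2 * 3^1*7^( -1)*312071^1*473453^( - 1) =3744852/3314171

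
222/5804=111/2902 = 0.04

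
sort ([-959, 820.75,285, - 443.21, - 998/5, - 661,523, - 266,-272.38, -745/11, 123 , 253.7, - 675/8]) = [ - 959 , - 661,-443.21, - 272.38, - 266, - 998/5, - 675/8, - 745/11, 123,253.7, 285, 523,820.75]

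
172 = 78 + 94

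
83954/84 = 999 + 19/42 =999.45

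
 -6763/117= -6763/117=-  57.80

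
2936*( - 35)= - 102760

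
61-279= - 218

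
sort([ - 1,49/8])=[-1, 49/8] 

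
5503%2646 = 211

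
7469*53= 395857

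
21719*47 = 1020793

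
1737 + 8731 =10468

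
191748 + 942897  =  1134645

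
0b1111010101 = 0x3d5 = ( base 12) 699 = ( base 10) 981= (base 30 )12l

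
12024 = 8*1503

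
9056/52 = 174 + 2/13= 174.15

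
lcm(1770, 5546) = 83190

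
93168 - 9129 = 84039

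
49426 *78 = 3855228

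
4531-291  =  4240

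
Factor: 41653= 23^1*1811^1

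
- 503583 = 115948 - 619531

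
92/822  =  46/411 = 0.11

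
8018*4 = 32072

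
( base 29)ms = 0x29A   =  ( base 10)666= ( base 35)j1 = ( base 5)10131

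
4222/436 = 2111/218  =  9.68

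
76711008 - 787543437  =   - 710832429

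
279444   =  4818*58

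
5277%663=636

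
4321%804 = 301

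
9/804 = 3/268=0.01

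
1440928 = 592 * 2434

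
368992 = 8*46124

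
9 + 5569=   5578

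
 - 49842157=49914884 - 99757041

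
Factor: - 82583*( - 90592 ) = 2^5 * 19^1 * 149^1 * 269^1*307^1 = 7481359136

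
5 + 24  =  29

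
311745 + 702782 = 1014527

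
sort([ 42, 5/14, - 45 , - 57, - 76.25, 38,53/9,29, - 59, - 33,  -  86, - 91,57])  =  [-91 , - 86, - 76.25,-59, - 57, - 45,-33,  5/14,53/9,29,  38,42 , 57] 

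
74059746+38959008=113018754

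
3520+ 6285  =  9805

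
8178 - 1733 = 6445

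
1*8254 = 8254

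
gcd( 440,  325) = 5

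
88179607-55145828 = 33033779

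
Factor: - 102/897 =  - 34/299 = -2^1*13^( - 1)*17^1*23^( - 1 ) 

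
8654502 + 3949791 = 12604293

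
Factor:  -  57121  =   -239^2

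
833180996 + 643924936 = 1477105932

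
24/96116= 6/24029 = 0.00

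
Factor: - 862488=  - 2^3*3^4*11^3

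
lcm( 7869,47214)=47214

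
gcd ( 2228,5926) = 2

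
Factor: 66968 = 2^3 * 11^1*761^1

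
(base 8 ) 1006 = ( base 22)11c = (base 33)fn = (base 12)372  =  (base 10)518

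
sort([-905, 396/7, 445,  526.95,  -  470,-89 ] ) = [-905, - 470, - 89, 396/7, 445,526.95]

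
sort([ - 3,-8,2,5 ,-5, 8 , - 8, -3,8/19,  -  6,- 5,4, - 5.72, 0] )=[-8, - 8, - 6, - 5.72,- 5 , - 5,-3, -3,0 , 8/19,2,4, 5,8 ]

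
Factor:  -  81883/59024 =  - 2^ ( -4)*7^( - 1 )* 17^( -1 )*31^(- 1)*81883^1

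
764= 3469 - 2705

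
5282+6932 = 12214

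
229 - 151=78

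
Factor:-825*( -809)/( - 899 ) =-3^1*5^2 * 11^1 * 29^( - 1) * 31^ ( - 1 )*809^1 =- 667425/899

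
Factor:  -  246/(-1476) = 1/6 = 2^( - 1)*3^ (-1)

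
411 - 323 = 88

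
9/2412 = 1/268 = 0.00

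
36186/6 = 6031 =6031.00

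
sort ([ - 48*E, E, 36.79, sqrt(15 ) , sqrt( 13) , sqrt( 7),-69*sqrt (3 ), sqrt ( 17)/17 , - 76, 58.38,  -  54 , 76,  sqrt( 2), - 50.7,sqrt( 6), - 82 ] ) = [ - 48*E, - 69*sqrt(3 ),-82,-76,-54,-50.7,  sqrt(17 )/17, sqrt( 2),sqrt (6 ), sqrt ( 7),E,sqrt ( 13), sqrt ( 15 ),36.79, 58.38,76] 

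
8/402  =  4/201  =  0.02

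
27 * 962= 25974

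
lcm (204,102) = 204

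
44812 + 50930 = 95742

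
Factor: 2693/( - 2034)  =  -2^ (-1 )*3^( - 2 )*113^(-1)*2693^1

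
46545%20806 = 4933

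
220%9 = 4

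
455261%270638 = 184623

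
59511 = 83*717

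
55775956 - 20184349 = 35591607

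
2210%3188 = 2210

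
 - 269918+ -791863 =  - 1061781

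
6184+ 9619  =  15803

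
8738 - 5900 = 2838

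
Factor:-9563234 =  - 2^1* 751^1*6367^1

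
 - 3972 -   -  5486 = 1514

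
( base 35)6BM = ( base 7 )31421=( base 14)2b81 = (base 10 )7757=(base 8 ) 17115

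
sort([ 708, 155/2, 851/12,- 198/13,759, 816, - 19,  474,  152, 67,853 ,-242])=[ -242, -19 , - 198/13, 67, 851/12,  155/2, 152, 474,708,759,816,853 ]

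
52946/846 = 62 + 247/423 = 62.58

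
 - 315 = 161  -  476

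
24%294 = 24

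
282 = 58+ 224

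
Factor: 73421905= 5^1*14684381^1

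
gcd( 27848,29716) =4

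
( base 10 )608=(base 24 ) 118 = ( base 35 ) HD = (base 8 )1140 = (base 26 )na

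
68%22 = 2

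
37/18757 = 37/18757 = 0.00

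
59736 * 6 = 358416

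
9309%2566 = 1611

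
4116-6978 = -2862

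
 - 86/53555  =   - 1 + 53469/53555 = - 0.00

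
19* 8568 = 162792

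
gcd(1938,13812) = 6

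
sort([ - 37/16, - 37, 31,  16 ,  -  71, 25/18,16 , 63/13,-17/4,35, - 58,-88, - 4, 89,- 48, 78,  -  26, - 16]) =[ - 88,  -  71, - 58 ,-48, - 37, - 26, - 16, - 17/4, - 4,-37/16 , 25/18, 63/13,  16, 16, 31, 35, 78  ,  89 ] 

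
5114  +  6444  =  11558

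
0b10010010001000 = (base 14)35a0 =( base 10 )9352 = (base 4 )2102020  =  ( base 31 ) 9ml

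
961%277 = 130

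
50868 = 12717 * 4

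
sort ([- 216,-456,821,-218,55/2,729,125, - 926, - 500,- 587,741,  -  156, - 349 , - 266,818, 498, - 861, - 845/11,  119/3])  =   [-926, - 861, - 587,-500 , - 456,  -  349, - 266, - 218, - 216, - 156, - 845/11,  55/2, 119/3 , 125,498, 729,  741,818,  821 ]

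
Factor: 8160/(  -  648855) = - 2^5 *3^ ( - 1)*17^1*14419^( - 1 ) = - 544/43257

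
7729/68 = 113 + 45/68 = 113.66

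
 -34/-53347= 34/53347 = 0.00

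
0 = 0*418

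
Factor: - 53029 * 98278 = - 2^1*19^1*2791^1*49139^1 = - 5211584062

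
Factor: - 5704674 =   -  2^1*3^1 *19^1 * 163^1*307^1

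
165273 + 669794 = 835067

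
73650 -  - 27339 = 100989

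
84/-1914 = - 1+305/319 =-0.04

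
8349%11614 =8349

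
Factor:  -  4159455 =- 3^1 * 5^1*277297^1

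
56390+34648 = 91038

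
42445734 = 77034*551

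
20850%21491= 20850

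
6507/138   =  2169/46 = 47.15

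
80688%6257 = 5604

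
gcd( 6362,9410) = 2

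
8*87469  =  699752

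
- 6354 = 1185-7539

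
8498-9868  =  -1370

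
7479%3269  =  941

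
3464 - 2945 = 519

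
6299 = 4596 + 1703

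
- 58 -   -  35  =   - 23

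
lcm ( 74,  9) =666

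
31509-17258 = 14251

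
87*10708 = 931596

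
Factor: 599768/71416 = 949/113 =13^1*73^1*113^( - 1) 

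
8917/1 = 8917 = 8917.00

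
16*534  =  8544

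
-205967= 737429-943396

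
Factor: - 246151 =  - 246151^1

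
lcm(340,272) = 1360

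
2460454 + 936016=3396470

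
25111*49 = 1230439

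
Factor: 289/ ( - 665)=-5^( - 1 ) * 7^( - 1)*17^2*19^(-1)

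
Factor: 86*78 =6708= 2^2*3^1 *13^1 *43^1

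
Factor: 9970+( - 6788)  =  2^1*37^1*43^1=3182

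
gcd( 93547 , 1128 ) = 1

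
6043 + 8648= 14691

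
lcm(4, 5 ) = 20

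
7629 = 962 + 6667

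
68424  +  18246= 86670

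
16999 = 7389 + 9610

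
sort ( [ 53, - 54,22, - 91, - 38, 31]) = [  -  91, - 54, - 38, 22,31,53] 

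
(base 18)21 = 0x25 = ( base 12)31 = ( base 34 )13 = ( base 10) 37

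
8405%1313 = 527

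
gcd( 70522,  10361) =1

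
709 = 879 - 170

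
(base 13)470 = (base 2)1011111111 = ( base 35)lw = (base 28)rb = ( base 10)767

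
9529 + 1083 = 10612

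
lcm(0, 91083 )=0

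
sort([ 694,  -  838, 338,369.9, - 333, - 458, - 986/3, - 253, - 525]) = [ - 838, - 525,-458, - 333, - 986/3, - 253, 338,  369.9,694 ] 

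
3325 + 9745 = 13070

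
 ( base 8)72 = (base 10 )58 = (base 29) 20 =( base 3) 2011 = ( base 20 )2i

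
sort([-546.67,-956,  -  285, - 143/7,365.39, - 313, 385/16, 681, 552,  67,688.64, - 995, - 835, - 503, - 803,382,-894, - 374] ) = [-995, - 956,-894,-835,- 803 ,-546.67, - 503,-374, - 313, - 285, - 143/7,385/16,  67,365.39, 382,552,681,688.64]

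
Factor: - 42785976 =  - 2^3*3^1*307^1*5807^1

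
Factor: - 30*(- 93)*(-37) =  - 2^1*3^2*5^1*31^1*37^1 = - 103230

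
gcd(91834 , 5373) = 1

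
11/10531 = 11/10531 = 0.00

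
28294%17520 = 10774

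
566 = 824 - 258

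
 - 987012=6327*(-156) 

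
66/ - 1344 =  -11/224 = - 0.05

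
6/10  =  3/5 =0.60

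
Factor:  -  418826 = -2^1 *61^1* 3433^1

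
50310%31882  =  18428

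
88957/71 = 1252 + 65/71 =1252.92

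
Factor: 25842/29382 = 73/83 = 73^1*83^( - 1)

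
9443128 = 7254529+2188599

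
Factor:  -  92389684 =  - 2^2*23097421^1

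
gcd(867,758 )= 1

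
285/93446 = 285/93446 = 0.00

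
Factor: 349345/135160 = 2^( - 3)*31^(-1) * 641^1 = 641/248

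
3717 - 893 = 2824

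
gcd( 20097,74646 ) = 2871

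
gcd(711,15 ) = 3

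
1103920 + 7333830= 8437750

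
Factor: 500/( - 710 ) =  -2^1*5^2*71^( - 1 ) = - 50/71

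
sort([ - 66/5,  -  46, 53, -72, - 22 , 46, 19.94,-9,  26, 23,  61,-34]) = [ - 72, - 46, - 34, - 22, - 66/5,  -  9,19.94, 23, 26 , 46,53, 61]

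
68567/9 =68567/9 = 7618.56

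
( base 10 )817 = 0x331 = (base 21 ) 1hj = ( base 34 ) o1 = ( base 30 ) R7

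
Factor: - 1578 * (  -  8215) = 2^1*3^1  *  5^1*31^1*53^1 * 263^1 =12963270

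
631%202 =25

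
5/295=1/59 = 0.02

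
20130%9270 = 1590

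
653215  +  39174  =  692389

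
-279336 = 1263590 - 1542926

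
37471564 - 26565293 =10906271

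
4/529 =4/529 = 0.01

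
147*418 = 61446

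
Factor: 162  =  2^1*3^4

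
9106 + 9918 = 19024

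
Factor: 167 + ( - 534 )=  -367 = -367^1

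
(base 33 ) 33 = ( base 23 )4A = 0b1100110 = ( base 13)7B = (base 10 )102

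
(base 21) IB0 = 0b1111111101001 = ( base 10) 8169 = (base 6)101453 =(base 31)8fg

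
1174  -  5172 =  - 3998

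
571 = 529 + 42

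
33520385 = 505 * 66377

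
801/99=89/11=8.09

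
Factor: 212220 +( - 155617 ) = 56603 =23^2*107^1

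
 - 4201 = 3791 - 7992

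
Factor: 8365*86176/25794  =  2^4*3^( - 2)*5^1* 7^1*239^1*1433^( - 1)*2693^1 =360431120/12897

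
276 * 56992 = 15729792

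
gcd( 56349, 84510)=27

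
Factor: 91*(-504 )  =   - 45864 =-2^3*3^2*7^2*13^1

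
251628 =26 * 9678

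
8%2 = 0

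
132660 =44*3015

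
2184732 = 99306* 22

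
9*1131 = 10179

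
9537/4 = 9537/4 = 2384.25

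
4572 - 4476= 96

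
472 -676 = -204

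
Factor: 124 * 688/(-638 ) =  - 2^5*11^(- 1 ) * 29^ ( - 1)*31^1*43^1= - 42656/319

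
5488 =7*784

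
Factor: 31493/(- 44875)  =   - 5^ ( - 3 ) * 7^1*11^1 * 359^( - 1) * 409^1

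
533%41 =0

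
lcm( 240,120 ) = 240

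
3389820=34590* 98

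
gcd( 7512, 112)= 8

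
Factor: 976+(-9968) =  - 8992 =-2^5 *281^1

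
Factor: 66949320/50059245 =4463288/3337283 = 2^3*23^1*127^1*191^1*3337283^( - 1) 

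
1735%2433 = 1735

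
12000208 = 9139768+2860440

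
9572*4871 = 46625212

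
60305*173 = 10432765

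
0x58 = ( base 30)2s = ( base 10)88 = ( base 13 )6A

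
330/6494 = 165/3247 = 0.05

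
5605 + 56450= 62055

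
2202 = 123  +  2079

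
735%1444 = 735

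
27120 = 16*1695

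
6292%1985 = 337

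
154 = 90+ 64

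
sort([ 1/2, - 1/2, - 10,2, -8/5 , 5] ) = [ - 10 , - 8/5, - 1/2,1/2,2, 5 ]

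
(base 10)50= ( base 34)1G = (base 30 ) 1K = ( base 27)1n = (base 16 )32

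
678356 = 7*96908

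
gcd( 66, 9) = 3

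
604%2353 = 604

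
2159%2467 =2159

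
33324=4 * 8331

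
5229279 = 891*5869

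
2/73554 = 1/36777 =0.00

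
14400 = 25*576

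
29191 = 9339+19852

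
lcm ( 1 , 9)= 9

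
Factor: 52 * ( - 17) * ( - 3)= 2652 =2^2* 3^1*13^1 * 17^1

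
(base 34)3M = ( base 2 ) 1111100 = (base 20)64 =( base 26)4K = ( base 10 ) 124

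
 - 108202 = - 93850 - 14352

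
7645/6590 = 1 + 211/1318 = 1.16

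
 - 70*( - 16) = 1120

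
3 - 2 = 1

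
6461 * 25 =161525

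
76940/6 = 12823 + 1/3 = 12823.33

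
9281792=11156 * 832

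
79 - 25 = 54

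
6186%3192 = 2994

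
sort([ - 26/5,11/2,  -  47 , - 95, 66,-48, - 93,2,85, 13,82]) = [ - 95, - 93, - 48, - 47, - 26/5,2,11/2,13, 66,  82, 85 ] 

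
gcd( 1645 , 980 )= 35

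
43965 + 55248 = 99213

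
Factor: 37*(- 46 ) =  - 1702 = -  2^1*23^1 * 37^1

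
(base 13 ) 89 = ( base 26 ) 49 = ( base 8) 161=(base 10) 113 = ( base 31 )3K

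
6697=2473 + 4224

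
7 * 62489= 437423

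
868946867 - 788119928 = 80826939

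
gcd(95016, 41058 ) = 6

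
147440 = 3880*38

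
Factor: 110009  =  23^1 * 4783^1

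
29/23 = 29/23 = 1.26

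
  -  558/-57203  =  558/57203 = 0.01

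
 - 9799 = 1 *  ( - 9799)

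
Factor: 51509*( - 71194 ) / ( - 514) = 19^1*257^(  -  1 )*2711^1*35597^1 = 1833565873/257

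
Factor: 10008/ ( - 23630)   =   - 2^2*3^2 * 5^ (-1)*17^(-1)   =  - 36/85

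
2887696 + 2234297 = 5121993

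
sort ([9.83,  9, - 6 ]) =[ - 6, 9, 9.83]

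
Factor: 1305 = 3^2*5^1*29^1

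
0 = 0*23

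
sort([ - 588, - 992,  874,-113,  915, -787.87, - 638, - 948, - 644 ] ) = [ - 992, - 948 ,-787.87 ,  -  644,-638, - 588, - 113,  874,  915]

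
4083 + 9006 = 13089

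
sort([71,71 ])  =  [ 71,71]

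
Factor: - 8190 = -2^1*3^2*5^1*7^1*13^1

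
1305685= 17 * 76805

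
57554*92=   5294968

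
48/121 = 48/121 = 0.40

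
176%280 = 176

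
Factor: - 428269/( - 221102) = 2^( - 1 )*7^(  -  1 )*17^ ( - 1)*  461^1 = 461/238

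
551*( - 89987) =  - 49582837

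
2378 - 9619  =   - 7241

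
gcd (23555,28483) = 7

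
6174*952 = 5877648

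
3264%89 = 60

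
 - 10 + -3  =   - 13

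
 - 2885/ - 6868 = 2885/6868 = 0.42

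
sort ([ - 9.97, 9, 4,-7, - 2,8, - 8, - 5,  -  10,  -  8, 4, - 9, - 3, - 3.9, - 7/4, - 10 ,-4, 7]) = [ - 10,-10, - 9.97, - 9, - 8, - 8, - 7,-5, - 4, - 3.9, - 3, - 2, - 7/4,  4, 4, 7, 8, 9 ] 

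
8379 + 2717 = 11096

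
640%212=4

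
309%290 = 19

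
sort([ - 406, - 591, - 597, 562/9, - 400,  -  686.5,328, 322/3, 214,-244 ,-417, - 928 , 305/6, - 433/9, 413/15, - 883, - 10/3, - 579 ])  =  [ - 928,-883, - 686.5, - 597,  -  591,  -  579, - 417, - 406,  -  400,-244,-433/9 ,-10/3,413/15, 305/6,562/9,322/3, 214,328 ] 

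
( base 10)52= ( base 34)1I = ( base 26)20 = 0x34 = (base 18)2g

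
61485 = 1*61485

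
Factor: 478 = 2^1*239^1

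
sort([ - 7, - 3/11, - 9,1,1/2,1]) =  [ - 9 , - 7, - 3/11,  1/2,  1,1] 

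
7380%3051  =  1278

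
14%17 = 14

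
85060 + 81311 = 166371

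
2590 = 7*370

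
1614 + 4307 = 5921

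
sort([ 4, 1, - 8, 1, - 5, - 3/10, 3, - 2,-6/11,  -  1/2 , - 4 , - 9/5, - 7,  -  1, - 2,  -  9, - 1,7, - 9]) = [ - 9,-9, - 8,  -  7, - 5, - 4, - 2,-2 , - 9/5, - 1, - 1,  -  6/11, - 1/2 , - 3/10, 1,1, 3, 4,7]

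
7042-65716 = - 58674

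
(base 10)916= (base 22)1JE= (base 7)2446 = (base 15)411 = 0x394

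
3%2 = 1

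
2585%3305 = 2585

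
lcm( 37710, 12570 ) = 37710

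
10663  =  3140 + 7523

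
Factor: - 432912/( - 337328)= 933/727 = 3^1*311^1*727^( - 1)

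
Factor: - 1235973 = - 3^1*411991^1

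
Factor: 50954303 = 443^1 * 115021^1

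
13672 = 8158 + 5514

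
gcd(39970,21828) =2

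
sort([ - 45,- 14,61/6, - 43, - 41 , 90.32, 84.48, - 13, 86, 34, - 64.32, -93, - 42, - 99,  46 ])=[-99, - 93 , - 64.32, - 45, - 43, - 42,-41, -14, - 13,61/6, 34, 46,84.48, 86, 90.32]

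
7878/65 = 121 + 1/5=121.20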